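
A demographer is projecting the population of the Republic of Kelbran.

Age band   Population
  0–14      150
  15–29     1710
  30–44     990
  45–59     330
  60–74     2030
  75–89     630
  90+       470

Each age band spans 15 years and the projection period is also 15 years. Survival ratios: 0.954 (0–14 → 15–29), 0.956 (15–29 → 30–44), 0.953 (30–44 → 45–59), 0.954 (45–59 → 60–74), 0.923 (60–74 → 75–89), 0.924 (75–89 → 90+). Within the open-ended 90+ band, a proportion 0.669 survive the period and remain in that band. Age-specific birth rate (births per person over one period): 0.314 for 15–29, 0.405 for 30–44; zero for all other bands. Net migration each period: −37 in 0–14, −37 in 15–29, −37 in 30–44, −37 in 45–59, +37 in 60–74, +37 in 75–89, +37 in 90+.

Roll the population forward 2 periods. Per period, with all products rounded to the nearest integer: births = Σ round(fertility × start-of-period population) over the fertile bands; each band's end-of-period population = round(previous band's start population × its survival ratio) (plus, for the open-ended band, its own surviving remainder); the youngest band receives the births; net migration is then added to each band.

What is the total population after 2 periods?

After projecting period 1:
Births: 1710 * 0.314 = 537 ; 990 * 0.405 = 401 — total 938
15–29: 150 * 0.954 = 143
30–44: 1710 * 0.956 = 1635
45–59: 990 * 0.953 = 943
60–74: 330 * 0.954 = 315
75–89: 2030 * 0.923 = 1874
90+: 630 * 0.924 + 470 * 0.669 = 582 + 314 = 896
Net migration: 0–14 − 37 → 901; 15–29 − 37 → 106; 30–44 − 37 → 1598; 45–59 − 37 → 906; 60–74 + 37 → 352; 75–89 + 37 → 1911; 90+ + 37 → 933
Population now: 0–14=901, 15–29=106, 30–44=1598, 45–59=906, 60–74=352, 75–89=1911, 90+=933
After projecting period 2:
Births: 106 * 0.314 = 33 ; 1598 * 0.405 = 647 — total 680
15–29: 901 * 0.954 = 860
30–44: 106 * 0.956 = 101
45–59: 1598 * 0.953 = 1523
60–74: 906 * 0.954 = 864
75–89: 352 * 0.923 = 325
90+: 1911 * 0.924 + 933 * 0.669 = 1766 + 624 = 2390
Net migration: 0–14 − 37 → 643; 15–29 − 37 → 823; 30–44 − 37 → 64; 45–59 − 37 → 1486; 60–74 + 37 → 901; 75–89 + 37 → 362; 90+ + 37 → 2427
Population now: 0–14=643, 15–29=823, 30–44=64, 45–59=1486, 60–74=901, 75–89=362, 90+=2427
Total after period 2: 643 + 823 + 64 + 1486 + 901 + 362 + 2427 = 6706

6706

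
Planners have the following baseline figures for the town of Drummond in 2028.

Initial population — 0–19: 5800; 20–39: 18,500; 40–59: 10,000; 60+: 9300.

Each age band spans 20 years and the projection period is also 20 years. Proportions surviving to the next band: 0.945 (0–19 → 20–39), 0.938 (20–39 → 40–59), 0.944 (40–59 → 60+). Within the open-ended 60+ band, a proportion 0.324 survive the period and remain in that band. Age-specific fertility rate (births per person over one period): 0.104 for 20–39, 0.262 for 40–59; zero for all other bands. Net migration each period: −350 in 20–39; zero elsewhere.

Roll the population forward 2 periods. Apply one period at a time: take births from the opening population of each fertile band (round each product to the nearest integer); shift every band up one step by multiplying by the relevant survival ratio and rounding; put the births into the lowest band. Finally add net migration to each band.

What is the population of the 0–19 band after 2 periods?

(Groups numbered youngest = 1 to oldest = 4.)
After projecting period 1:
Births: 18500 × 0.104 = 1924  |  10000 × 0.262 = 2620 — total 4544
Group 2: 5800 × 0.945 = 5481
Group 3: 18500 × 0.938 = 17353
Group 4: 10000 × 0.944 + 9300 × 0.324 = 9440 + 3013 = 12453
Net migration: Group 2 − 350 → 5131
End of period: [4544, 5131, 17353, 12453]
After projecting period 2:
Births: 5131 × 0.104 = 534  |  17353 × 0.262 = 4546 — total 5080
Group 2: 4544 × 0.945 = 4294
Group 3: 5131 × 0.938 = 4813
Group 4: 17353 × 0.944 + 12453 × 0.324 = 16381 + 4035 = 20416
Net migration: Group 2 − 350 → 3944
End of period: [5080, 3944, 4813, 20416]

5080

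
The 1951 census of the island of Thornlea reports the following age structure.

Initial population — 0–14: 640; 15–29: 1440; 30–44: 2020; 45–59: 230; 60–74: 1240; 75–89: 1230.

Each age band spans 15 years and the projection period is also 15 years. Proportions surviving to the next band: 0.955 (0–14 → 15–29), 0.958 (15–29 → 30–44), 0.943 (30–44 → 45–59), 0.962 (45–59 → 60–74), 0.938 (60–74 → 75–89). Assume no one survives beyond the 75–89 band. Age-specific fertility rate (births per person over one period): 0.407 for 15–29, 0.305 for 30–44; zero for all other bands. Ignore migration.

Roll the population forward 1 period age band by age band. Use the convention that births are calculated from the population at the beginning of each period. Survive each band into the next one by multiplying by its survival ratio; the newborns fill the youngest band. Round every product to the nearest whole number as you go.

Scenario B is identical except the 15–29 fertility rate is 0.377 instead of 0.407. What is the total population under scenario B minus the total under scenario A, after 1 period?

-43

Period 1:
Births: 1440 × 0.407 = 586, 2020 × 0.305 = 616 → 1202
15–29: 640 × 0.955 = 611
30–44: 1440 × 0.958 = 1380
45–59: 2020 × 0.943 = 1905
60–74: 230 × 0.962 = 221
75–89: 1240 × 0.938 = 1163
Population now: 0–14=1202, 15–29=611, 30–44=1380, 45–59=1905, 60–74=221, 75–89=1163
Scenario A total after 1 period: 6482
Scenario B projection —
Period 1:
Births: 1440 × 0.377 = 543, 2020 × 0.305 = 616 → 1159
15–29: 640 × 0.955 = 611
30–44: 1440 × 0.958 = 1380
45–59: 2020 × 0.943 = 1905
60–74: 230 × 0.962 = 221
75–89: 1240 × 0.938 = 1163
Population now: 0–14=1159, 15–29=611, 30–44=1380, 45–59=1905, 60–74=221, 75–89=1163
Scenario B total after 1 period: 6439
Difference B − A = 6439 − 6482 = -43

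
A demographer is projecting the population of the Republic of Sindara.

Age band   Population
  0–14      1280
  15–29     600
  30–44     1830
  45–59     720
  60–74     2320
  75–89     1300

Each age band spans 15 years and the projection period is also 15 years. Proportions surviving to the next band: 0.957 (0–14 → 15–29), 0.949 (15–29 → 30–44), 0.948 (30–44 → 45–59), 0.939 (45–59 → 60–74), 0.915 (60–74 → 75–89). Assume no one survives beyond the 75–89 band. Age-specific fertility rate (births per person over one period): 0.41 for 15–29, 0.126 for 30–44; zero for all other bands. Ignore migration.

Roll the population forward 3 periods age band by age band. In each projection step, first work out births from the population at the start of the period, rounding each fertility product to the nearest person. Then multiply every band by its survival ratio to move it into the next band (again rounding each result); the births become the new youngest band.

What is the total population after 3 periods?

4416

(Groups numbered youngest = 1 to oldest = 6.)
[period 1]
Births: 600 × 0.41 = 246 ; 1830 × 0.126 = 231 → 477
Group 2: 1280 × 0.957 = 1225
Group 3: 600 × 0.949 = 569
Group 4: 1830 × 0.948 = 1735
Group 5: 720 × 0.939 = 676
Group 6: 2320 × 0.915 = 2123
Giving 477 / 1225 / 569 / 1735 / 676 / 2123.
[period 2]
Births: 1225 × 0.41 = 502 ; 569 × 0.126 = 72 → 574
Group 2: 477 × 0.957 = 456
Group 3: 1225 × 0.949 = 1163
Group 4: 569 × 0.948 = 539
Group 5: 1735 × 0.939 = 1629
Group 6: 676 × 0.915 = 619
Giving 574 / 456 / 1163 / 539 / 1629 / 619.
[period 3]
Births: 456 × 0.41 = 187 ; 1163 × 0.126 = 147 → 334
Group 2: 574 × 0.957 = 549
Group 3: 456 × 0.949 = 433
Group 4: 1163 × 0.948 = 1103
Group 5: 539 × 0.939 = 506
Group 6: 1629 × 0.915 = 1491
Giving 334 / 549 / 433 / 1103 / 506 / 1491.
Total after period 3: 334 + 549 + 433 + 1103 + 506 + 1491 = 4416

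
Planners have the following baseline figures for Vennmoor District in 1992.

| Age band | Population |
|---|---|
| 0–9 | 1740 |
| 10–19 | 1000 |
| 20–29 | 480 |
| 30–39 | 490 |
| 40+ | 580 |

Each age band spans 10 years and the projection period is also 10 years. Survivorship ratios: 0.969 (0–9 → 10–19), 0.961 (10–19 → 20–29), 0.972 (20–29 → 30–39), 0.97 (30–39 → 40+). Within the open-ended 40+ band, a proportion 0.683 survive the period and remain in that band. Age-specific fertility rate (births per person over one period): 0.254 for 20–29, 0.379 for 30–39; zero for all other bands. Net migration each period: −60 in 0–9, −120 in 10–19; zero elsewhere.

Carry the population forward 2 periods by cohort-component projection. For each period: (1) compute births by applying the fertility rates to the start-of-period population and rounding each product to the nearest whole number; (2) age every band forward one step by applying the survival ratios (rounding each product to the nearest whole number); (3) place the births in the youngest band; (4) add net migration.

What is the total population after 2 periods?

[period 1]
Births: 480 * 0.254 = 122, 490 * 0.379 = 186 ⇒ total 308
10–19: 1740 * 0.969 = 1686
20–29: 1000 * 0.961 = 961
30–39: 480 * 0.972 = 467
40+: 490 * 0.97 + 580 * 0.683 = 475 + 396 = 871
Net migration: 0–9 − 60 → 248; 10–19 − 120 → 1566
Giving 248 / 1566 / 961 / 467 / 871.
[period 2]
Births: 961 * 0.254 = 244, 467 * 0.379 = 177 ⇒ total 421
10–19: 248 * 0.969 = 240
20–29: 1566 * 0.961 = 1505
30–39: 961 * 0.972 = 934
40+: 467 * 0.97 + 871 * 0.683 = 453 + 595 = 1048
Net migration: 0–9 − 60 → 361; 10–19 − 120 → 120
Giving 361 / 120 / 1505 / 934 / 1048.
Total after period 2: 361 + 120 + 1505 + 934 + 1048 = 3968

3968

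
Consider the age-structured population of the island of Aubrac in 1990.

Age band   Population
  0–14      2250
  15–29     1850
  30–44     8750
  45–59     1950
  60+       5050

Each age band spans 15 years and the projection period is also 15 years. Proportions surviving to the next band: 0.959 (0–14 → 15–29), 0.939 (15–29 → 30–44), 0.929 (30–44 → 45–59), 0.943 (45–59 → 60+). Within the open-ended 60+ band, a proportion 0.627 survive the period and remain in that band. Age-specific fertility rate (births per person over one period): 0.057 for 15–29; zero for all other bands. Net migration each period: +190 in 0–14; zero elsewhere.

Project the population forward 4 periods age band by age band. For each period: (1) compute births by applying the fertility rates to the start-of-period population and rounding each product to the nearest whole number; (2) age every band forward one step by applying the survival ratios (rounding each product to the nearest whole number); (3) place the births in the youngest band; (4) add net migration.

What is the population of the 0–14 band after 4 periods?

207

Let band 1 be 0–14 through band 5 = 60+.
Period 1.
Births: 1850 × 0.057 = 105
Band 2: 2250 × 0.959 = 2158
Band 3: 1850 × 0.939 = 1737
Band 4: 8750 × 0.929 = 8129
Band 5: 1950 × 0.943 + 5050 × 0.627 = 1839 + 3166 = 5005
Net migration: Band 1 + 190 → 295
Population now: 0–14=295, 15–29=2158, 30–44=1737, 45–59=8129, 60+=5005
Period 2.
Births: 2158 × 0.057 = 123
Band 2: 295 × 0.959 = 283
Band 3: 2158 × 0.939 = 2026
Band 4: 1737 × 0.929 = 1614
Band 5: 8129 × 0.943 + 5005 × 0.627 = 7666 + 3138 = 10804
Net migration: Band 1 + 190 → 313
Population now: 0–14=313, 15–29=283, 30–44=2026, 45–59=1614, 60+=10804
Period 3.
Births: 283 × 0.057 = 16
Band 2: 313 × 0.959 = 300
Band 3: 283 × 0.939 = 266
Band 4: 2026 × 0.929 = 1882
Band 5: 1614 × 0.943 + 10804 × 0.627 = 1522 + 6774 = 8296
Net migration: Band 1 + 190 → 206
Population now: 0–14=206, 15–29=300, 30–44=266, 45–59=1882, 60+=8296
Period 4.
Births: 300 × 0.057 = 17
Band 2: 206 × 0.959 = 198
Band 3: 300 × 0.939 = 282
Band 4: 266 × 0.929 = 247
Band 5: 1882 × 0.943 + 8296 × 0.627 = 1775 + 5202 = 6977
Net migration: Band 1 + 190 → 207
Population now: 0–14=207, 15–29=198, 30–44=282, 45–59=247, 60+=6977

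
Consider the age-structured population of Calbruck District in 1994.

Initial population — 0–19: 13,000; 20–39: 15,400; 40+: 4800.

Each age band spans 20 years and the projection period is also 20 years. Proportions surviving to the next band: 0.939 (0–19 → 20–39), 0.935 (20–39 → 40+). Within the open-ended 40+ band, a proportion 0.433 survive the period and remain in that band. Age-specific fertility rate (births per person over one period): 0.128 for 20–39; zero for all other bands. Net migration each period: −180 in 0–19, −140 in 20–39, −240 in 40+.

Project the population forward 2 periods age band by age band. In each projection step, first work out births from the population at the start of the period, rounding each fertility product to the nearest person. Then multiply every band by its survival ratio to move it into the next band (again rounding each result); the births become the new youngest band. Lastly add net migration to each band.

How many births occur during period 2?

After projecting period 1:
Births: 15400 × 0.128 = 1971
20–39: 13000 × 0.939 = 12207
40+: 15400 × 0.935 + 4800 × 0.433 = 14399 + 2078 = 16477
Net migration: 0–19 − 180 → 1791; 20–39 − 140 → 12067; 40+ − 240 → 16237
End of period: [1791, 12067, 16237]
After projecting period 2:
Births: 12067 × 0.128 = 1545
20–39: 1791 × 0.939 = 1682
40+: 12067 × 0.935 + 16237 × 0.433 = 11283 + 7031 = 18314
Net migration: 0–19 − 180 → 1365; 20–39 − 140 → 1542; 40+ − 240 → 18074
End of period: [1365, 1542, 18074]

1545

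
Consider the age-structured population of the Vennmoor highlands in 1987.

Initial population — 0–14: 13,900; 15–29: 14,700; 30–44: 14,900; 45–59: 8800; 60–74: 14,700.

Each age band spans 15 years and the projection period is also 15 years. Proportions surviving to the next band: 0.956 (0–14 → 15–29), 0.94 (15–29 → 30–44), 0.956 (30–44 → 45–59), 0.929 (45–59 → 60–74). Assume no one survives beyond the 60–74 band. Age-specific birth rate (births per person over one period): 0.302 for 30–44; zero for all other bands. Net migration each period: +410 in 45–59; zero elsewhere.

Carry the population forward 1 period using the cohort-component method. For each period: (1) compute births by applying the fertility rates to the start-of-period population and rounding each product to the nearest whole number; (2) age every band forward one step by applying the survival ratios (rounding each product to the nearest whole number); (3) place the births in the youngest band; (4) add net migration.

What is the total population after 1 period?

(Groups numbered youngest = 1 to oldest = 5.)
— Period 1 —
Births: 14900 * 0.302 = 4500
Group 2: 13900 * 0.956 = 13288
Group 3: 14700 * 0.94 = 13818
Group 4: 14900 * 0.956 = 14244
Group 5: 8800 * 0.929 = 8175
Net migration: Group 4 + 410 → 14654
→ [4500, 13288, 13818, 14654, 8175]
Total after period 1: 4500 + 13288 + 13818 + 14654 + 8175 = 54435

54435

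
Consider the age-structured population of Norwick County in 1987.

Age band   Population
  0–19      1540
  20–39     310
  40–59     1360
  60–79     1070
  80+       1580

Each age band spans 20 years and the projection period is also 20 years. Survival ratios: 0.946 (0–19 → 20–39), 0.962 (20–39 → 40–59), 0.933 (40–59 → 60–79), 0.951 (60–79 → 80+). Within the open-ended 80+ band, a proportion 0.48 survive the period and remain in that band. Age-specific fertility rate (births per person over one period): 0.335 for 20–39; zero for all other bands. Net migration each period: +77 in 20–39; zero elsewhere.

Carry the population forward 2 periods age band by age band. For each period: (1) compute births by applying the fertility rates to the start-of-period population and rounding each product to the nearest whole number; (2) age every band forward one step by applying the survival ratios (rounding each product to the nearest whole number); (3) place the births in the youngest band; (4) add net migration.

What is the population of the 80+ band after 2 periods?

— Period 1 —
Births: 310 × 0.335 = 104
20–39: 1540 × 0.946 = 1457
40–59: 310 × 0.962 = 298
60–79: 1360 × 0.933 = 1269
80+: 1070 × 0.951 + 1580 × 0.48 = 1018 + 758 = 1776
Net migration: 20–39 + 77 → 1534
Population now: 0–19=104, 20–39=1534, 40–59=298, 60–79=1269, 80+=1776
— Period 2 —
Births: 1534 × 0.335 = 514
20–39: 104 × 0.946 = 98
40–59: 1534 × 0.962 = 1476
60–79: 298 × 0.933 = 278
80+: 1269 × 0.951 + 1776 × 0.48 = 1207 + 852 = 2059
Net migration: 20–39 + 77 → 175
Population now: 0–19=514, 20–39=175, 40–59=1476, 60–79=278, 80+=2059

2059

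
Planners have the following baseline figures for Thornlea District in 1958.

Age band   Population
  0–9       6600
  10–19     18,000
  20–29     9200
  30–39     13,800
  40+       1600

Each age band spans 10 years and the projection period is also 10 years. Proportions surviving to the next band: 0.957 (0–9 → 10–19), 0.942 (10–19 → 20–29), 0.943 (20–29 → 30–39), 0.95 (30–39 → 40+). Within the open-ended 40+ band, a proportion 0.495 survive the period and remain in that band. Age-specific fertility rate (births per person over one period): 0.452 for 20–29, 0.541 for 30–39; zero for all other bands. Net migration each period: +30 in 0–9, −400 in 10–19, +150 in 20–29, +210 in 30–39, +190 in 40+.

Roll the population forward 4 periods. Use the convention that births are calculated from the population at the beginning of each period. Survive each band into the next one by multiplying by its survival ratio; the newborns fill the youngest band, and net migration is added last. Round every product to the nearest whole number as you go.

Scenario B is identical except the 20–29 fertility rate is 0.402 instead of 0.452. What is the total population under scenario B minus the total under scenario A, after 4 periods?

Numbering the bands 1..5 from youngest to oldest:
After projecting period 1:
Births: 9200 × 0.452 = 4158 ; 13800 × 0.541 = 7466 — total 11624
Band 2: 6600 × 0.957 = 6316
Band 3: 18000 × 0.942 = 16956
Band 4: 9200 × 0.943 = 8676
Band 5: 13800 × 0.95 + 1600 × 0.495 = 13110 + 792 = 13902
Net migration: Band 1 + 30 → 11654; Band 2 − 400 → 5916; Band 3 + 150 → 17106; Band 4 + 210 → 8886; Band 5 + 190 → 14092
Population now: 0–9=11654, 10–19=5916, 20–29=17106, 30–39=8886, 40+=14092
After projecting period 2:
Births: 17106 × 0.452 = 7732 ; 8886 × 0.541 = 4807 — total 12539
Band 2: 11654 × 0.957 = 11153
Band 3: 5916 × 0.942 = 5573
Band 4: 17106 × 0.943 = 16131
Band 5: 8886 × 0.95 + 14092 × 0.495 = 8442 + 6976 = 15418
Net migration: Band 1 + 30 → 12569; Band 2 − 400 → 10753; Band 3 + 150 → 5723; Band 4 + 210 → 16341; Band 5 + 190 → 15608
Population now: 0–9=12569, 10–19=10753, 20–29=5723, 30–39=16341, 40+=15608
After projecting period 3:
Births: 5723 × 0.452 = 2587 ; 16341 × 0.541 = 8840 — total 11427
Band 2: 12569 × 0.957 = 12029
Band 3: 10753 × 0.942 = 10129
Band 4: 5723 × 0.943 = 5397
Band 5: 16341 × 0.95 + 15608 × 0.495 = 15524 + 7726 = 23250
Net migration: Band 1 + 30 → 11457; Band 2 − 400 → 11629; Band 3 + 150 → 10279; Band 4 + 210 → 5607; Band 5 + 190 → 23440
Population now: 0–9=11457, 10–19=11629, 20–29=10279, 30–39=5607, 40+=23440
After projecting period 4:
Births: 10279 × 0.452 = 4646 ; 5607 × 0.541 = 3033 — total 7679
Band 2: 11457 × 0.957 = 10964
Band 3: 11629 × 0.942 = 10955
Band 4: 10279 × 0.943 = 9693
Band 5: 5607 × 0.95 + 23440 × 0.495 = 5327 + 11603 = 16930
Net migration: Band 1 + 30 → 7709; Band 2 − 400 → 10564; Band 3 + 150 → 11105; Band 4 + 210 → 9903; Band 5 + 190 → 17120
Population now: 0–9=7709, 10–19=10564, 20–29=11105, 30–39=9903, 40+=17120
Scenario A total after 4 periods: 56401
Scenario B projection —
After projecting period 1:
Births: 9200 × 0.402 = 3698 ; 13800 × 0.541 = 7466 — total 11164
Band 2: 6600 × 0.957 = 6316
Band 3: 18000 × 0.942 = 16956
Band 4: 9200 × 0.943 = 8676
Band 5: 13800 × 0.95 + 1600 × 0.495 = 13110 + 792 = 13902
Net migration: Band 1 + 30 → 11194; Band 2 − 400 → 5916; Band 3 + 150 → 17106; Band 4 + 210 → 8886; Band 5 + 190 → 14092
Population now: 0–9=11194, 10–19=5916, 20–29=17106, 30–39=8886, 40+=14092
After projecting period 2:
Births: 17106 × 0.402 = 6877 ; 8886 × 0.541 = 4807 — total 11684
Band 2: 11194 × 0.957 = 10713
Band 3: 5916 × 0.942 = 5573
Band 4: 17106 × 0.943 = 16131
Band 5: 8886 × 0.95 + 14092 × 0.495 = 8442 + 6976 = 15418
Net migration: Band 1 + 30 → 11714; Band 2 − 400 → 10313; Band 3 + 150 → 5723; Band 4 + 210 → 16341; Band 5 + 190 → 15608
Population now: 0–9=11714, 10–19=10313, 20–29=5723, 30–39=16341, 40+=15608
After projecting period 3:
Births: 5723 × 0.402 = 2301 ; 16341 × 0.541 = 8840 — total 11141
Band 2: 11714 × 0.957 = 11210
Band 3: 10313 × 0.942 = 9715
Band 4: 5723 × 0.943 = 5397
Band 5: 16341 × 0.95 + 15608 × 0.495 = 15524 + 7726 = 23250
Net migration: Band 1 + 30 → 11171; Band 2 − 400 → 10810; Band 3 + 150 → 9865; Band 4 + 210 → 5607; Band 5 + 190 → 23440
Population now: 0–9=11171, 10–19=10810, 20–29=9865, 30–39=5607, 40+=23440
After projecting period 4:
Births: 9865 × 0.402 = 3966 ; 5607 × 0.541 = 3033 — total 6999
Band 2: 11171 × 0.957 = 10691
Band 3: 10810 × 0.942 = 10183
Band 4: 9865 × 0.943 = 9303
Band 5: 5607 × 0.95 + 23440 × 0.495 = 5327 + 11603 = 16930
Net migration: Band 1 + 30 → 7029; Band 2 − 400 → 10291; Band 3 + 150 → 10333; Band 4 + 210 → 9513; Band 5 + 190 → 17120
Population now: 0–9=7029, 10–19=10291, 20–29=10333, 30–39=9513, 40+=17120
Scenario B total after 4 periods: 54286
Difference B − A = 54286 − 56401 = -2115

-2115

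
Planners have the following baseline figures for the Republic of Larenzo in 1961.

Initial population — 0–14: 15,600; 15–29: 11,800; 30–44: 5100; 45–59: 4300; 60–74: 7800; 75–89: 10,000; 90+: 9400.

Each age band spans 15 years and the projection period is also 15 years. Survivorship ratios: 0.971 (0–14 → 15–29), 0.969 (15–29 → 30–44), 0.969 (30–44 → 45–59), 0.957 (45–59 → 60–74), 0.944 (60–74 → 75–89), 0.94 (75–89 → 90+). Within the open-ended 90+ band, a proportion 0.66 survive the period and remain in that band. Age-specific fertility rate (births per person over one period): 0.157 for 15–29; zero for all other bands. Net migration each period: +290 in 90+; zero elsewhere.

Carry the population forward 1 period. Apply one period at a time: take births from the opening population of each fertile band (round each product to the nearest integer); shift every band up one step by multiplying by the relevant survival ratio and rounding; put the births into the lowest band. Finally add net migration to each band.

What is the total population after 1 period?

(Bands numbered youngest = 1 to oldest = 7.)
— Period 1 —
Births: 11800 * 0.157 = 1853
Band 2: 15600 * 0.971 = 15148
Band 3: 11800 * 0.969 = 11434
Band 4: 5100 * 0.969 = 4942
Band 5: 4300 * 0.957 = 4115
Band 6: 7800 * 0.944 = 7363
Band 7: 10000 * 0.94 + 9400 * 0.66 = 9400 + 6204 = 15604
Net migration: Band 7 + 290 → 15894
Giving 1853 / 15148 / 11434 / 4942 / 4115 / 7363 / 15894.
Total after period 1: 1853 + 15148 + 11434 + 4942 + 4115 + 7363 + 15894 = 60749

60749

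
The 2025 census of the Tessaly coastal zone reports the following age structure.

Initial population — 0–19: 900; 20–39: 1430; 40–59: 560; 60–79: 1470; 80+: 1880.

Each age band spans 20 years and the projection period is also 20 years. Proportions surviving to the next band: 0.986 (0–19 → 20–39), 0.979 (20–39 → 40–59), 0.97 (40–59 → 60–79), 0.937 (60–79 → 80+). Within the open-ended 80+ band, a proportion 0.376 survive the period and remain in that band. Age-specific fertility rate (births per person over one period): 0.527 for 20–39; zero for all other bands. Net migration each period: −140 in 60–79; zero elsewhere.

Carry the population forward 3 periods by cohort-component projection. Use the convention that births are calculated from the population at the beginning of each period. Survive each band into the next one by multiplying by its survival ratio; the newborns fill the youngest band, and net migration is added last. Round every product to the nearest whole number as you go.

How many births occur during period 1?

Period 1.
Births: 1430 × 0.527 = 754
20–39: 900 × 0.986 = 887
40–59: 1430 × 0.979 = 1400
60–79: 560 × 0.97 = 543
80+: 1470 × 0.937 + 1880 × 0.376 = 1377 + 707 = 2084
Net migration: 60–79 − 140 → 403
Giving 754 / 887 / 1400 / 403 / 2084.

754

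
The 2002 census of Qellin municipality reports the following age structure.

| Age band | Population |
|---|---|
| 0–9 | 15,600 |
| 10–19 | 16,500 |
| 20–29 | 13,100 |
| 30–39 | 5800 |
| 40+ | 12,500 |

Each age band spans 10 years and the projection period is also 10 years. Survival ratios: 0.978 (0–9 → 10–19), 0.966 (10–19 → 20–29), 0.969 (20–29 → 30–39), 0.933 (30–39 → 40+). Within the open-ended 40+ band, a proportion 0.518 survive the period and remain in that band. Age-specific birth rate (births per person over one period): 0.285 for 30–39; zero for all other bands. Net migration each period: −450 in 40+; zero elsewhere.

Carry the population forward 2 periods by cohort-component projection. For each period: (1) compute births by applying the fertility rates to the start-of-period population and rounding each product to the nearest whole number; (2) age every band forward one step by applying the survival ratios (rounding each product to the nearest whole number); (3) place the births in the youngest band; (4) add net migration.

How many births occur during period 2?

[period 1]
Births: 5800 * 0.285 = 1653
10–19: 15600 * 0.978 = 15257
20–29: 16500 * 0.966 = 15939
30–39: 13100 * 0.969 = 12694
40+: 5800 * 0.933 + 12500 * 0.518 = 5411 + 6475 = 11886
Net migration: 40+ − 450 → 11436
→ [1653, 15257, 15939, 12694, 11436]
[period 2]
Births: 12694 * 0.285 = 3618
10–19: 1653 * 0.978 = 1617
20–29: 15257 * 0.966 = 14738
30–39: 15939 * 0.969 = 15445
40+: 12694 * 0.933 + 11436 * 0.518 = 11844 + 5924 = 17768
Net migration: 40+ − 450 → 17318
→ [3618, 1617, 14738, 15445, 17318]

3618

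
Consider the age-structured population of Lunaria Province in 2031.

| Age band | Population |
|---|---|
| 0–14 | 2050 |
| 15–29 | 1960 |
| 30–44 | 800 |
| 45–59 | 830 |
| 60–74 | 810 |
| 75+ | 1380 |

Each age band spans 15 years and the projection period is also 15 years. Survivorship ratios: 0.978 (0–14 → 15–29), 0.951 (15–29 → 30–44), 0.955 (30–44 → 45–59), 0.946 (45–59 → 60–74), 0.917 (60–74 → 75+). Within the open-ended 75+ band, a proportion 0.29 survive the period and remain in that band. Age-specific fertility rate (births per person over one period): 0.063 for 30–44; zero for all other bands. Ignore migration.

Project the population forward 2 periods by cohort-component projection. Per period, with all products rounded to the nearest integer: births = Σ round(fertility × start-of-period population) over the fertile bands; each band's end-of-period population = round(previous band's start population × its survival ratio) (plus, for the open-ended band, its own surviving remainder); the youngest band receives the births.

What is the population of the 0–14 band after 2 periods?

117

Period 1:
Births: 800 * 0.063 = 50
15–29: 2050 * 0.978 = 2005
30–44: 1960 * 0.951 = 1864
45–59: 800 * 0.955 = 764
60–74: 830 * 0.946 = 785
75+: 810 * 0.917 + 1380 * 0.29 = 743 + 400 = 1143
Giving 50 / 2005 / 1864 / 764 / 785 / 1143.
Period 2:
Births: 1864 * 0.063 = 117
15–29: 50 * 0.978 = 49
30–44: 2005 * 0.951 = 1907
45–59: 1864 * 0.955 = 1780
60–74: 764 * 0.946 = 723
75+: 785 * 0.917 + 1143 * 0.29 = 720 + 331 = 1051
Giving 117 / 49 / 1907 / 1780 / 723 / 1051.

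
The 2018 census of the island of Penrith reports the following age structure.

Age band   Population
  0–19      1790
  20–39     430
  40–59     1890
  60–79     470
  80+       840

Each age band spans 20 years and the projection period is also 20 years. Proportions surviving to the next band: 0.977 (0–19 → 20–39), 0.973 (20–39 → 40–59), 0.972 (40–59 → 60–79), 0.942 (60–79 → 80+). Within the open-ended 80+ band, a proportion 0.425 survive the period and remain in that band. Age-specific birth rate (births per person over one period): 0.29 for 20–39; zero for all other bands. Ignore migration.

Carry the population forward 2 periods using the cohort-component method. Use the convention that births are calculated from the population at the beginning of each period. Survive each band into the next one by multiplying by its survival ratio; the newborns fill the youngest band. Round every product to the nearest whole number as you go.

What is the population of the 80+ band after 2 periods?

(Bands numbered youngest = 1 to oldest = 5.)
— Period 1 —
Births: 430 × 0.29 = 125
Band 2: 1790 × 0.977 = 1749
Band 3: 430 × 0.973 = 418
Band 4: 1890 × 0.972 = 1837
Band 5: 470 × 0.942 + 840 × 0.425 = 443 + 357 = 800
End of period: [125, 1749, 418, 1837, 800]
— Period 2 —
Births: 1749 × 0.29 = 507
Band 2: 125 × 0.977 = 122
Band 3: 1749 × 0.973 = 1702
Band 4: 418 × 0.972 = 406
Band 5: 1837 × 0.942 + 800 × 0.425 = 1730 + 340 = 2070
End of period: [507, 122, 1702, 406, 2070]

2070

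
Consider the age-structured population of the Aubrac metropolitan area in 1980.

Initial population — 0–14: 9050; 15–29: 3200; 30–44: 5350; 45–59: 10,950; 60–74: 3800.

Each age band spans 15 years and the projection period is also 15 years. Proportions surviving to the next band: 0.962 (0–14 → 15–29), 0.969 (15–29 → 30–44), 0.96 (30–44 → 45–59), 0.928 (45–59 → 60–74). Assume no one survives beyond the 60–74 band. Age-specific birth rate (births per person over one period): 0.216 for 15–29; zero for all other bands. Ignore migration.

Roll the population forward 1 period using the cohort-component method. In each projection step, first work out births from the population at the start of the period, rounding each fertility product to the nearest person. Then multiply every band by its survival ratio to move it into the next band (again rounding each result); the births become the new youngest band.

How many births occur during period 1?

[period 1]
Births: 3200 × 0.216 = 691
15–29: 9050 × 0.962 = 8706
30–44: 3200 × 0.969 = 3101
45–59: 5350 × 0.96 = 5136
60–74: 10950 × 0.928 = 10162
→ [691, 8706, 3101, 5136, 10162]

691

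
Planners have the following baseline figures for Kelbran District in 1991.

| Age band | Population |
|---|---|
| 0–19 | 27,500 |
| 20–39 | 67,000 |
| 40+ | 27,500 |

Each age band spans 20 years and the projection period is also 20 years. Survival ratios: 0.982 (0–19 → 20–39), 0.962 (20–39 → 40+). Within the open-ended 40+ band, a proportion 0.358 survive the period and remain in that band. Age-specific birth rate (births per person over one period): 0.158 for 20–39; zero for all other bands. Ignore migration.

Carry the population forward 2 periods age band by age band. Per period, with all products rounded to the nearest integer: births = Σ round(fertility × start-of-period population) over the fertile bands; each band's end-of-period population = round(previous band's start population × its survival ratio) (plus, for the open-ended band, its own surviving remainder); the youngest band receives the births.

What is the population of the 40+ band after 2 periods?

52578

Let group 1 be 0–19 through group 3 = 40+.
Period 1.
Births: 67000 × 0.158 = 10586
Group 2: 27500 × 0.982 = 27005
Group 3: 67000 × 0.962 + 27500 × 0.358 = 64454 + 9845 = 74299
Population now: 0–19=10586, 20–39=27005, 40+=74299
Period 2.
Births: 27005 × 0.158 = 4267
Group 2: 10586 × 0.982 = 10395
Group 3: 27005 × 0.962 + 74299 × 0.358 = 25979 + 26599 = 52578
Population now: 0–19=4267, 20–39=10395, 40+=52578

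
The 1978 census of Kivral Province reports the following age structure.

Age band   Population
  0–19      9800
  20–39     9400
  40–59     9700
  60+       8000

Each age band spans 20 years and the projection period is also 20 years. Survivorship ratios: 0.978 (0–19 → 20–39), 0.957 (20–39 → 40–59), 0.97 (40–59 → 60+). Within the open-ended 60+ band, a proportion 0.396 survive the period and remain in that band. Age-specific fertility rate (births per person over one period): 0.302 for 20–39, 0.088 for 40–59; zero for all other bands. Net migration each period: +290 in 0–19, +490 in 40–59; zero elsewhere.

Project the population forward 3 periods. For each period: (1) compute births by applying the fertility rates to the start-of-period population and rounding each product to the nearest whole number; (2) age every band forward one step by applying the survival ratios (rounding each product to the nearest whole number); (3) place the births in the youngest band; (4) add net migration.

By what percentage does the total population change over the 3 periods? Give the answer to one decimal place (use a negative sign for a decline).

-31.0

Numbering the bands 1..4 from youngest to oldest:
[period 1]
Births: 9400 × 0.302 = 2839, 9700 × 0.088 = 854 — total 3693
Band 2: 9800 × 0.978 = 9584
Band 3: 9400 × 0.957 = 8996
Band 4: 9700 × 0.97 + 8000 × 0.396 = 9409 + 3168 = 12577
Net migration: Band 1 + 290 → 3983; Band 3 + 490 → 9486
→ [3983, 9584, 9486, 12577]
[period 2]
Births: 9584 × 0.302 = 2894, 9486 × 0.088 = 835 — total 3729
Band 2: 3983 × 0.978 = 3895
Band 3: 9584 × 0.957 = 9172
Band 4: 9486 × 0.97 + 12577 × 0.396 = 9201 + 4980 = 14181
Net migration: Band 1 + 290 → 4019; Band 3 + 490 → 9662
→ [4019, 3895, 9662, 14181]
[period 3]
Births: 3895 × 0.302 = 1176, 9662 × 0.088 = 850 — total 2026
Band 2: 4019 × 0.978 = 3931
Band 3: 3895 × 0.957 = 3728
Band 4: 9662 × 0.97 + 14181 × 0.396 = 9372 + 5616 = 14988
Net migration: Band 1 + 290 → 2316; Band 3 + 490 → 4218
→ [2316, 3931, 4218, 14988]
Total: 36900 → 25453; change = -11447; percentage change = -31.0%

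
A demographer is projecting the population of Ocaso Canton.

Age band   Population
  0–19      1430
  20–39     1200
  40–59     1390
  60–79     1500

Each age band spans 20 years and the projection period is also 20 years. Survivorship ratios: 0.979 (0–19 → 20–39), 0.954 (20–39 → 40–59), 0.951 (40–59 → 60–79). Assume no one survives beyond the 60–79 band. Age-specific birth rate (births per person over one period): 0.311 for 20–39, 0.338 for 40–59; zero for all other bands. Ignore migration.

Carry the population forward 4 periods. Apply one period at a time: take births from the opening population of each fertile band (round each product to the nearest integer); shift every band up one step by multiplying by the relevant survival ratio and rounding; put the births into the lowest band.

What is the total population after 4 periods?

2726

Call the bands 1 to 4, youngest first.
Period 1.
Births: 1200 × 0.311 = 373  |  1390 × 0.338 = 470 ⇒ total 843
Band 2: 1430 × 0.979 = 1400
Band 3: 1200 × 0.954 = 1145
Band 4: 1390 × 0.951 = 1322
→ [843, 1400, 1145, 1322]
Period 2.
Births: 1400 × 0.311 = 435  |  1145 × 0.338 = 387 ⇒ total 822
Band 2: 843 × 0.979 = 825
Band 3: 1400 × 0.954 = 1336
Band 4: 1145 × 0.951 = 1089
→ [822, 825, 1336, 1089]
Period 3.
Births: 825 × 0.311 = 257  |  1336 × 0.338 = 452 ⇒ total 709
Band 2: 822 × 0.979 = 805
Band 3: 825 × 0.954 = 787
Band 4: 1336 × 0.951 = 1271
→ [709, 805, 787, 1271]
Period 4.
Births: 805 × 0.311 = 250  |  787 × 0.338 = 266 ⇒ total 516
Band 2: 709 × 0.979 = 694
Band 3: 805 × 0.954 = 768
Band 4: 787 × 0.951 = 748
→ [516, 694, 768, 748]
Total after period 4: 516 + 694 + 768 + 748 = 2726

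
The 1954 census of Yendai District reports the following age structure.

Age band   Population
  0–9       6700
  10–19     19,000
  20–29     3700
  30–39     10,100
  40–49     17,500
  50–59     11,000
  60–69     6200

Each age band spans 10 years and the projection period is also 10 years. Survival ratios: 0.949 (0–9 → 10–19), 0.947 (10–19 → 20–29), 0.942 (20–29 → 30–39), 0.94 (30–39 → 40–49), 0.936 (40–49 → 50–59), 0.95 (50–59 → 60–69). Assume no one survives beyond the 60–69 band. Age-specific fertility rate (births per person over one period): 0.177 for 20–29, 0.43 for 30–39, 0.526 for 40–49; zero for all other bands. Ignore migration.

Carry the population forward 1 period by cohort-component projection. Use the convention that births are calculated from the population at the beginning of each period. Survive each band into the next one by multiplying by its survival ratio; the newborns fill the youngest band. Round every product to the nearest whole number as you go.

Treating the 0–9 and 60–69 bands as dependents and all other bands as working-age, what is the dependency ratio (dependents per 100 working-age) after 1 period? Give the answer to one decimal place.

Period 1.
Births: 3700 × 0.177 = 655 ; 10100 × 0.43 = 4343 ; 17500 × 0.526 = 9205 ⇒ total 14203
10–19: 6700 × 0.949 = 6358
20–29: 19000 × 0.947 = 17993
30–39: 3700 × 0.942 = 3485
40–49: 10100 × 0.94 = 9494
50–59: 17500 × 0.936 = 16380
60–69: 11000 × 0.95 = 10450
End of period: [14203, 6358, 17993, 3485, 9494, 16380, 10450]
Dependents (band 0–9 + band 60–69) = 14203 + 10450 = 24653; working-age = 53710; ratio = 24653/53710 × 100 = 45.9

45.9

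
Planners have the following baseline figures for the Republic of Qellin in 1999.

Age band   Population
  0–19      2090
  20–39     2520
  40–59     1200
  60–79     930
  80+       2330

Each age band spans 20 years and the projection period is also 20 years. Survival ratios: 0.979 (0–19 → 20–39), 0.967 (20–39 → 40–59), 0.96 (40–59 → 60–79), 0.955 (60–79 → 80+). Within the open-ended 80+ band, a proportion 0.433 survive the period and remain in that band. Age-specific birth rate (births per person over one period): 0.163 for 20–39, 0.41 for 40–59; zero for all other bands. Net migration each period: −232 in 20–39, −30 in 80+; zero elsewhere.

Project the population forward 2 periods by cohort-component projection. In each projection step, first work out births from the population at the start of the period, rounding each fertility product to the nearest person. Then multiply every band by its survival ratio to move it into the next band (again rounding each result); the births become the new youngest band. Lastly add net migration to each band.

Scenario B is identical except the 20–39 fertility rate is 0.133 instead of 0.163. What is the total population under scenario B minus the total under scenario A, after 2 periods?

-129

Call the bands 1 to 5, youngest first.
Period 1.
Births: 2520 × 0.163 = 411 ; 1200 × 0.41 = 492 — total 903
Band 2: 2090 × 0.979 = 2046
Band 3: 2520 × 0.967 = 2437
Band 4: 1200 × 0.96 = 1152
Band 5: 930 × 0.955 + 2330 × 0.433 = 888 + 1009 = 1897
Net migration: Band 2 − 232 → 1814; Band 5 − 30 → 1867
→ [903, 1814, 2437, 1152, 1867]
Period 2.
Births: 1814 × 0.163 = 296 ; 2437 × 0.41 = 999 — total 1295
Band 2: 903 × 0.979 = 884
Band 3: 1814 × 0.967 = 1754
Band 4: 2437 × 0.96 = 2340
Band 5: 1152 × 0.955 + 1867 × 0.433 = 1100 + 808 = 1908
Net migration: Band 2 − 232 → 652; Band 5 − 30 → 1878
→ [1295, 652, 1754, 2340, 1878]
Scenario A total after 2 periods: 7919
Scenario B projection —
Period 1.
Births: 2520 × 0.133 = 335 ; 1200 × 0.41 = 492 — total 827
Band 2: 2090 × 0.979 = 2046
Band 3: 2520 × 0.967 = 2437
Band 4: 1200 × 0.96 = 1152
Band 5: 930 × 0.955 + 2330 × 0.433 = 888 + 1009 = 1897
Net migration: Band 2 − 232 → 1814; Band 5 − 30 → 1867
→ [827, 1814, 2437, 1152, 1867]
Period 2.
Births: 1814 × 0.133 = 241 ; 2437 × 0.41 = 999 — total 1240
Band 2: 827 × 0.979 = 810
Band 3: 1814 × 0.967 = 1754
Band 4: 2437 × 0.96 = 2340
Band 5: 1152 × 0.955 + 1867 × 0.433 = 1100 + 808 = 1908
Net migration: Band 2 − 232 → 578; Band 5 − 30 → 1878
→ [1240, 578, 1754, 2340, 1878]
Scenario B total after 2 periods: 7790
Difference B − A = 7790 − 7919 = -129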